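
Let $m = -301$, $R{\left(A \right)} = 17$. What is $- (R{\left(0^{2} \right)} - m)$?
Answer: $-318$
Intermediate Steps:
$- (R{\left(0^{2} \right)} - m) = - (17 - -301) = - (17 + 301) = \left(-1\right) 318 = -318$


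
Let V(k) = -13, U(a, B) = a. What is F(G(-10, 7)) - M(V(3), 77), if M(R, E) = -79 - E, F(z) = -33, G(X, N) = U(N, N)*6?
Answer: 123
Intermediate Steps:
G(X, N) = 6*N (G(X, N) = N*6 = 6*N)
F(G(-10, 7)) - M(V(3), 77) = -33 - (-79 - 1*77) = -33 - (-79 - 77) = -33 - 1*(-156) = -33 + 156 = 123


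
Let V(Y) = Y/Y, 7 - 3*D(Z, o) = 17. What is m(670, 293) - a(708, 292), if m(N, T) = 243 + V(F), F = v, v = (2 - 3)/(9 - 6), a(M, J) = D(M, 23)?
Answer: 742/3 ≈ 247.33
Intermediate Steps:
D(Z, o) = -10/3 (D(Z, o) = 7/3 - ⅓*17 = 7/3 - 17/3 = -10/3)
a(M, J) = -10/3
v = -⅓ (v = -1/3 = -1*⅓ = -⅓ ≈ -0.33333)
F = -⅓ ≈ -0.33333
V(Y) = 1
m(N, T) = 244 (m(N, T) = 243 + 1 = 244)
m(670, 293) - a(708, 292) = 244 - 1*(-10/3) = 244 + 10/3 = 742/3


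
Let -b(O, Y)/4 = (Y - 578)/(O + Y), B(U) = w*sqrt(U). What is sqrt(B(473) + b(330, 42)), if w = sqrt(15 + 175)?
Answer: sqrt(49848 + 8649*sqrt(89870))/93 ≈ 17.480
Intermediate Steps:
w = sqrt(190) ≈ 13.784
B(U) = sqrt(190)*sqrt(U)
b(O, Y) = -4*(-578 + Y)/(O + Y) (b(O, Y) = -4*(Y - 578)/(O + Y) = -4*(-578 + Y)/(O + Y))
sqrt(B(473) + b(330, 42)) = sqrt(sqrt(190)*sqrt(473) + 4*(578 - 1*42)/(330 + 42)) = sqrt(sqrt(89870) + 4*(578 - 42)/372) = sqrt(sqrt(89870) + 4*(1/372)*536) = sqrt(sqrt(89870) + 536/93) = sqrt(536/93 + sqrt(89870))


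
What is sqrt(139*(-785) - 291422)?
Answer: I*sqrt(400537) ≈ 632.88*I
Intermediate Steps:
sqrt(139*(-785) - 291422) = sqrt(-109115 - 291422) = sqrt(-400537) = I*sqrt(400537)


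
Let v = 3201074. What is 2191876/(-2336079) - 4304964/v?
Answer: -8536546635490/3738980874423 ≈ -2.2831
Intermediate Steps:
2191876/(-2336079) - 4304964/v = 2191876/(-2336079) - 4304964/3201074 = 2191876*(-1/2336079) - 4304964*1/3201074 = -2191876/2336079 - 2152482/1600537 = -8536546635490/3738980874423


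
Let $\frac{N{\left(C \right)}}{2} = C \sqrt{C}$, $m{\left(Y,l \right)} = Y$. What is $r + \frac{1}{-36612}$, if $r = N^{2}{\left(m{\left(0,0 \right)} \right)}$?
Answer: $- \frac{1}{36612} \approx -2.7313 \cdot 10^{-5}$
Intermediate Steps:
$N{\left(C \right)} = 2 C^{\frac{3}{2}}$ ($N{\left(C \right)} = 2 C \sqrt{C} = 2 C^{\frac{3}{2}}$)
$r = 0$ ($r = \left(2 \cdot 0^{\frac{3}{2}}\right)^{2} = \left(2 \cdot 0\right)^{2} = 0^{2} = 0$)
$r + \frac{1}{-36612} = 0 + \frac{1}{-36612} = 0 - \frac{1}{36612} = - \frac{1}{36612}$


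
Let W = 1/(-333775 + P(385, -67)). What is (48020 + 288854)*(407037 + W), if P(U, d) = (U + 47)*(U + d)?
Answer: 26930266690663988/196399 ≈ 1.3712e+11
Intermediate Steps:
P(U, d) = (47 + U)*(U + d)
W = -1/196399 (W = 1/(-333775 + (385² + 47*385 + 47*(-67) + 385*(-67))) = 1/(-333775 + (148225 + 18095 - 3149 - 25795)) = 1/(-333775 + 137376) = 1/(-196399) = -1/196399 ≈ -5.0917e-6)
(48020 + 288854)*(407037 + W) = (48020 + 288854)*(407037 - 1/196399) = 336874*(79941659762/196399) = 26930266690663988/196399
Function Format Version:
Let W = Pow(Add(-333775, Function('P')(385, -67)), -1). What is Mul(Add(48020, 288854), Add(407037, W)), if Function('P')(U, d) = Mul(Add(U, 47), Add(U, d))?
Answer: Rational(26930266690663988, 196399) ≈ 1.3712e+11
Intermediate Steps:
Function('P')(U, d) = Mul(Add(47, U), Add(U, d))
W = Rational(-1, 196399) (W = Pow(Add(-333775, Add(Pow(385, 2), Mul(47, 385), Mul(47, -67), Mul(385, -67))), -1) = Pow(Add(-333775, Add(148225, 18095, -3149, -25795)), -1) = Pow(Add(-333775, 137376), -1) = Pow(-196399, -1) = Rational(-1, 196399) ≈ -5.0917e-6)
Mul(Add(48020, 288854), Add(407037, W)) = Mul(Add(48020, 288854), Add(407037, Rational(-1, 196399))) = Mul(336874, Rational(79941659762, 196399)) = Rational(26930266690663988, 196399)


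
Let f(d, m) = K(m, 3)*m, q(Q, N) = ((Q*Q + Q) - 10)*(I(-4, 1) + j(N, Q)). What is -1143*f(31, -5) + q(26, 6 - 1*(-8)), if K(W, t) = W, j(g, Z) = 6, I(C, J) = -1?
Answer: -25115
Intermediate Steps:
q(Q, N) = -50 + 5*Q + 5*Q² (q(Q, N) = ((Q*Q + Q) - 10)*(-1 + 6) = ((Q² + Q) - 10)*5 = ((Q + Q²) - 10)*5 = (-10 + Q + Q²)*5 = -50 + 5*Q + 5*Q²)
f(d, m) = m² (f(d, m) = m*m = m²)
-1143*f(31, -5) + q(26, 6 - 1*(-8)) = -1143*(-5)² + (-50 + 5*26 + 5*26²) = -1143*25 + (-50 + 130 + 5*676) = -28575 + (-50 + 130 + 3380) = -28575 + 3460 = -25115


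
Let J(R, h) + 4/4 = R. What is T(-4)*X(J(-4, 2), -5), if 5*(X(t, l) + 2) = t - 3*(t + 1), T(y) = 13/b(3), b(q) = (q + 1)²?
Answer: -39/80 ≈ -0.48750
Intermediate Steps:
b(q) = (1 + q)²
J(R, h) = -1 + R
T(y) = 13/16 (T(y) = 13/((1 + 3)²) = 13/(4²) = 13/16)
X(t, l) = -13/5 - 2*t/5 (X(t, l) = -2 + (t - 3*(t + 1))/5 = -2 + (t - 3*(1 + t))/5 = -2 + (t + (-3 - 3*t))/5 = -2 + (-3 - 2*t)/5 = -2 + (-⅗ - 2*t/5) = -13/5 - 2*t/5)
T(-4)*X(J(-4, 2), -5) = 13*(-13/5 - 2*(-1 - 4)/5)/16 = 13*(-13/5 - ⅖*(-5))/16 = 13*(-13/5 + 2)/16 = (13/16)*(-⅗) = -39/80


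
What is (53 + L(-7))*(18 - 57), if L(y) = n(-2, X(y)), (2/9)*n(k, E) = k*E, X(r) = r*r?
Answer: 15132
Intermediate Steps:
X(r) = r**2
n(k, E) = 9*E*k/2 (n(k, E) = 9*(k*E)/2 = 9*(E*k)/2 = 9*E*k/2)
L(y) = -9*y**2 (L(y) = (9/2)*y**2*(-2) = -9*y**2)
(53 + L(-7))*(18 - 57) = (53 - 9*(-7)**2)*(18 - 57) = (53 - 9*49)*(-39) = (53 - 441)*(-39) = -388*(-39) = 15132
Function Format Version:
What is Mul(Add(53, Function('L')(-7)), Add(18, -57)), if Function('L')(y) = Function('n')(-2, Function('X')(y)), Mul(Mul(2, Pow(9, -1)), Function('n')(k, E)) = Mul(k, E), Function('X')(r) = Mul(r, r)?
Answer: 15132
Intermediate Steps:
Function('X')(r) = Pow(r, 2)
Function('n')(k, E) = Mul(Rational(9, 2), E, k) (Function('n')(k, E) = Mul(Rational(9, 2), Mul(k, E)) = Mul(Rational(9, 2), Mul(E, k)) = Mul(Rational(9, 2), E, k))
Function('L')(y) = Mul(-9, Pow(y, 2)) (Function('L')(y) = Mul(Rational(9, 2), Pow(y, 2), -2) = Mul(-9, Pow(y, 2)))
Mul(Add(53, Function('L')(-7)), Add(18, -57)) = Mul(Add(53, Mul(-9, Pow(-7, 2))), Add(18, -57)) = Mul(Add(53, Mul(-9, 49)), -39) = Mul(Add(53, -441), -39) = Mul(-388, -39) = 15132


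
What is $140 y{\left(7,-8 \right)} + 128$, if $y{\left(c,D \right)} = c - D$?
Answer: $2228$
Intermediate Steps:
$140 y{\left(7,-8 \right)} + 128 = 140 \left(7 - -8\right) + 128 = 140 \left(7 + 8\right) + 128 = 140 \cdot 15 + 128 = 2100 + 128 = 2228$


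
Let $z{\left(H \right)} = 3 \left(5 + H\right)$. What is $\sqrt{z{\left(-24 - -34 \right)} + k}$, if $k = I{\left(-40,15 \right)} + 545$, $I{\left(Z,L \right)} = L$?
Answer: $11 \sqrt{5} \approx 24.597$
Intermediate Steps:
$z{\left(H \right)} = 15 + 3 H$
$k = 560$ ($k = 15 + 545 = 560$)
$\sqrt{z{\left(-24 - -34 \right)} + k} = \sqrt{\left(15 + 3 \left(-24 - -34\right)\right) + 560} = \sqrt{\left(15 + 3 \left(-24 + 34\right)\right) + 560} = \sqrt{\left(15 + 3 \cdot 10\right) + 560} = \sqrt{\left(15 + 30\right) + 560} = \sqrt{45 + 560} = \sqrt{605} = 11 \sqrt{5}$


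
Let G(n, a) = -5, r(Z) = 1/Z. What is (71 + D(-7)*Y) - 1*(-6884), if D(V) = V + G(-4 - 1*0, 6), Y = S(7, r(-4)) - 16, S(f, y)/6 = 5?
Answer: 6787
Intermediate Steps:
r(Z) = 1/Z
S(f, y) = 30 (S(f, y) = 6*5 = 30)
Y = 14 (Y = 30 - 16 = 14)
D(V) = -5 + V (D(V) = V - 5 = -5 + V)
(71 + D(-7)*Y) - 1*(-6884) = (71 + (-5 - 7)*14) - 1*(-6884) = (71 - 12*14) + 6884 = (71 - 168) + 6884 = -97 + 6884 = 6787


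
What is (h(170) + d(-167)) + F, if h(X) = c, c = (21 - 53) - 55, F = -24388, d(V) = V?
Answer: -24642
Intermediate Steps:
c = -87 (c = -32 - 55 = -87)
h(X) = -87
(h(170) + d(-167)) + F = (-87 - 167) - 24388 = -254 - 24388 = -24642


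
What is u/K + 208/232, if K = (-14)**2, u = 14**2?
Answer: 55/29 ≈ 1.8966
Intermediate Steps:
u = 196
K = 196
u/K + 208/232 = 196/196 + 208/232 = 196*(1/196) + 208*(1/232) = 1 + 26/29 = 55/29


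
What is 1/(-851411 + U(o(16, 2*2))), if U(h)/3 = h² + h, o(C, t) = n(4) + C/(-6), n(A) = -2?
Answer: -3/2554079 ≈ -1.1746e-6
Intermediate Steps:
o(C, t) = -2 - C/6 (o(C, t) = -2 + C/(-6) = -2 + C*(-⅙) = -2 - C/6)
U(h) = 3*h + 3*h² (U(h) = 3*(h² + h) = 3*(h + h²) = 3*h + 3*h²)
1/(-851411 + U(o(16, 2*2))) = 1/(-851411 + 3*(-2 - ⅙*16)*(1 + (-2 - ⅙*16))) = 1/(-851411 + 3*(-2 - 8/3)*(1 + (-2 - 8/3))) = 1/(-851411 + 3*(-14/3)*(1 - 14/3)) = 1/(-851411 + 3*(-14/3)*(-11/3)) = 1/(-851411 + 154/3) = 1/(-2554079/3) = -3/2554079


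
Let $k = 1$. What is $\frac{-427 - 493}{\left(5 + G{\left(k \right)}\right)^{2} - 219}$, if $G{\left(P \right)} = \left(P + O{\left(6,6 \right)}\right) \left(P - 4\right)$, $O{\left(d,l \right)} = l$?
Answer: $- \frac{920}{37} \approx -24.865$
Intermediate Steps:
$G{\left(P \right)} = \left(-4 + P\right) \left(6 + P\right)$ ($G{\left(P \right)} = \left(P + 6\right) \left(P - 4\right) = \left(6 + P\right) \left(-4 + P\right) = \left(-4 + P\right) \left(6 + P\right)$)
$\frac{-427 - 493}{\left(5 + G{\left(k \right)}\right)^{2} - 219} = \frac{-427 - 493}{\left(5 + \left(-24 + 1^{2} + 2 \cdot 1\right)\right)^{2} - 219} = - \frac{920}{\left(5 + \left(-24 + 1 + 2\right)\right)^{2} - 219} = - \frac{920}{\left(5 - 21\right)^{2} - 219} = - \frac{920}{\left(-16\right)^{2} - 219} = - \frac{920}{256 - 219} = - \frac{920}{37}$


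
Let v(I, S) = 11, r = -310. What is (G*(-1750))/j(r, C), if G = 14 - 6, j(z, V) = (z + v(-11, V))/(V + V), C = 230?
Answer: 280000/13 ≈ 21538.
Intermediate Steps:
j(z, V) = (11 + z)/(2*V) (j(z, V) = (z + 11)/(V + V) = (11 + z)/((2*V)) = (11 + z)*(1/(2*V)) = (11 + z)/(2*V))
G = 8
(G*(-1750))/j(r, C) = (8*(-1750))/(((½)*(11 - 310)/230)) = -14000/((½)*(1/230)*(-299)) = -14000/(-13/20) = -14000*(-20/13) = 280000/13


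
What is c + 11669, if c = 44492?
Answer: 56161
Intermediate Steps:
c + 11669 = 44492 + 11669 = 56161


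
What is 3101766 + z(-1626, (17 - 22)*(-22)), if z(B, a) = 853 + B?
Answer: 3100993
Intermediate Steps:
3101766 + z(-1626, (17 - 22)*(-22)) = 3101766 + (853 - 1626) = 3101766 - 773 = 3100993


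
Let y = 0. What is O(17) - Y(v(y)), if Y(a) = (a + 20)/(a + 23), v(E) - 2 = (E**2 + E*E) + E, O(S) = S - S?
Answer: -22/25 ≈ -0.88000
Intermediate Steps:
O(S) = 0
v(E) = 2 + E + 2*E**2 (v(E) = 2 + ((E**2 + E*E) + E) = 2 + ((E**2 + E**2) + E) = 2 + (2*E**2 + E) = 2 + (E + 2*E**2) = 2 + E + 2*E**2)
Y(a) = (20 + a)/(23 + a)
O(17) - Y(v(y)) = 0 - (20 + (2 + 0 + 2*0**2))/(23 + (2 + 0 + 2*0**2)) = 0 - (20 + (2 + 0 + 2*0))/(23 + (2 + 0 + 2*0)) = 0 - (20 + (2 + 0 + 0))/(23 + (2 + 0 + 0)) = 0 - (20 + 2)/(23 + 2) = 0 - 22/25 = -22/25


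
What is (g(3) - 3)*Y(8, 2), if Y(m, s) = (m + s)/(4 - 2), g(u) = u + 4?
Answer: 20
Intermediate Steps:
g(u) = 4 + u
Y(m, s) = m/2 + s/2 (Y(m, s) = (m + s)/2 = (m + s)*(½) = m/2 + s/2)
(g(3) - 3)*Y(8, 2) = ((4 + 3) - 3)*((½)*8 + (½)*2) = (7 - 3)*(4 + 1) = 4*5 = 20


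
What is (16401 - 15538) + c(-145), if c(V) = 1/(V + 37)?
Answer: 93203/108 ≈ 862.99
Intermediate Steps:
c(V) = 1/(37 + V)
(16401 - 15538) + c(-145) = (16401 - 15538) + 1/(37 - 145) = 863 + 1/(-108) = 863 - 1/108 = 93203/108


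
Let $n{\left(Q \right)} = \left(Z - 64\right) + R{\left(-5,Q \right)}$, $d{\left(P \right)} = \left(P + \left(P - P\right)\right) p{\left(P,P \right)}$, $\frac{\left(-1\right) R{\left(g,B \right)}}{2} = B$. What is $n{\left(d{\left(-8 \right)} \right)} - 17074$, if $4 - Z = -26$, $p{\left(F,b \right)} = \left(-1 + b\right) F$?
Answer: $-15956$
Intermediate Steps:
$R{\left(g,B \right)} = - 2 B$
$p{\left(F,b \right)} = F \left(-1 + b\right)$
$Z = 30$ ($Z = 4 - -26 = 4 + 26 = 30$)
$d{\left(P \right)} = P^{2} \left(-1 + P\right)$ ($d{\left(P \right)} = \left(P + \left(P - P\right)\right) P \left(-1 + P\right) = \left(P + 0\right) P \left(-1 + P\right) = P P \left(-1 + P\right) = P^{2} \left(-1 + P\right)$)
$n{\left(Q \right)} = -34 - 2 Q$ ($n{\left(Q \right)} = \left(30 - 64\right) - 2 Q = -34 - 2 Q$)
$n{\left(d{\left(-8 \right)} \right)} - 17074 = \left(-34 - 2 \left(-8\right)^{2} \left(-1 - 8\right)\right) - 17074 = \left(-34 - 2 \cdot 64 \left(-9\right)\right) - 17074 = \left(-34 - -1152\right) - 17074 = \left(-34 + 1152\right) - 17074 = 1118 - 17074 = -15956$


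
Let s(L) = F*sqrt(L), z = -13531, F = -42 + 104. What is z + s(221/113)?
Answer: -13531 + 62*sqrt(24973)/113 ≈ -13444.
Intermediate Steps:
F = 62
s(L) = 62*sqrt(L)
z + s(221/113) = -13531 + 62*sqrt(221/113) = -13531 + 62*(sqrt(24973)/113) = -13531 + 62*sqrt(24973)/113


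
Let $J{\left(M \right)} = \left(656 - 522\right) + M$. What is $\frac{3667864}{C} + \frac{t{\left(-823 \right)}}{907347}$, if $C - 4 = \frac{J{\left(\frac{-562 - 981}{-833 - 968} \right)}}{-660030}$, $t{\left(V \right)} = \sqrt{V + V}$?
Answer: $\frac{1453347132310640}{1584871081} + \frac{i \sqrt{1646}}{907347} \approx 9.1701 \cdot 10^{5} + 4.4714 \cdot 10^{-5} i$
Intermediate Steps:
$J{\left(M \right)} = 134 + M$
$t{\left(V \right)} = \sqrt{2} \sqrt{V}$ ($t{\left(V \right)} = \sqrt{2 V} = \sqrt{2} \sqrt{V}$)
$C = \frac{1584871081}{396238010}$ ($C = 4 + \frac{134 + \frac{-562 - 981}{-833 - 968}}{-660030} = 4 + \left(134 - \frac{1543}{-1801}\right) \left(- \frac{1}{660030}\right) = 4 + \left(134 - - \frac{1543}{1801}\right) \left(- \frac{1}{660030}\right) = 4 + \left(134 + \frac{1543}{1801}\right) \left(- \frac{1}{660030}\right) = 4 + \frac{242877}{1801} \left(- \frac{1}{660030}\right) = 4 - \frac{80959}{396238010} = \frac{1584871081}{396238010} \approx 3.9998$)
$\frac{3667864}{C} + \frac{t{\left(-823 \right)}}{907347} = \frac{3667864}{\frac{1584871081}{396238010}} + \frac{\sqrt{2} \sqrt{-823}}{907347} = 3667864 \cdot \frac{396238010}{1584871081} + \sqrt{2} i \sqrt{823} \cdot \frac{1}{907347} = \frac{1453347132310640}{1584871081} + i \sqrt{1646} \cdot \frac{1}{907347} = \frac{1453347132310640}{1584871081} + \frac{i \sqrt{1646}}{907347}$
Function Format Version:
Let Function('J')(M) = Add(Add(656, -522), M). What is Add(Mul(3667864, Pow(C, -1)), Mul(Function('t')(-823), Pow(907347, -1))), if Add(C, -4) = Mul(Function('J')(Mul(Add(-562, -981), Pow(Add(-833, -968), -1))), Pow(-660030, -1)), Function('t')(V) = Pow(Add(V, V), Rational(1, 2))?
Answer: Add(Rational(1453347132310640, 1584871081), Mul(Rational(1, 907347), I, Pow(1646, Rational(1, 2)))) ≈ Add(9.1701e+5, Mul(4.4714e-5, I))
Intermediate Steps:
Function('J')(M) = Add(134, M)
Function('t')(V) = Mul(Pow(2, Rational(1, 2)), Pow(V, Rational(1, 2))) (Function('t')(V) = Pow(Mul(2, V), Rational(1, 2)) = Mul(Pow(2, Rational(1, 2)), Pow(V, Rational(1, 2))))
C = Rational(1584871081, 396238010) (C = Add(4, Mul(Add(134, Mul(Add(-562, -981), Pow(Add(-833, -968), -1))), Pow(-660030, -1))) = Add(4, Mul(Add(134, Mul(-1543, Pow(-1801, -1))), Rational(-1, 660030))) = Add(4, Mul(Add(134, Mul(-1543, Rational(-1, 1801))), Rational(-1, 660030))) = Add(4, Mul(Add(134, Rational(1543, 1801)), Rational(-1, 660030))) = Add(4, Mul(Rational(242877, 1801), Rational(-1, 660030))) = Add(4, Rational(-80959, 396238010)) = Rational(1584871081, 396238010) ≈ 3.9998)
Add(Mul(3667864, Pow(C, -1)), Mul(Function('t')(-823), Pow(907347, -1))) = Add(Mul(3667864, Pow(Rational(1584871081, 396238010), -1)), Mul(Mul(Pow(2, Rational(1, 2)), Pow(-823, Rational(1, 2))), Pow(907347, -1))) = Add(Mul(3667864, Rational(396238010, 1584871081)), Mul(Mul(Pow(2, Rational(1, 2)), Mul(I, Pow(823, Rational(1, 2)))), Rational(1, 907347))) = Add(Rational(1453347132310640, 1584871081), Mul(Mul(I, Pow(1646, Rational(1, 2))), Rational(1, 907347))) = Add(Rational(1453347132310640, 1584871081), Mul(Rational(1, 907347), I, Pow(1646, Rational(1, 2))))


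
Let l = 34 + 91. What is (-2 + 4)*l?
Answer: 250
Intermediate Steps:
l = 125
(-2 + 4)*l = (-2 + 4)*125 = 2*125 = 250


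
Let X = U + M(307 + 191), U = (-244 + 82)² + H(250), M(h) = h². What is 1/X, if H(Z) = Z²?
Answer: 1/336748 ≈ 2.9696e-6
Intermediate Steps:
U = 88744 (U = (-244 + 82)² + 250² = (-162)² + 62500 = 26244 + 62500 = 88744)
X = 336748 (X = 88744 + (307 + 191)² = 88744 + 498² = 88744 + 248004 = 336748)
1/X = 1/336748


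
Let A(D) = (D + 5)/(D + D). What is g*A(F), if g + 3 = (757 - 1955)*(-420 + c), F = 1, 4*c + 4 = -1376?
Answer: 2749401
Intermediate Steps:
c = -345 (c = -1 + (1/4)*(-1376) = -1 - 344 = -345)
A(D) = (5 + D)/(2*D) (A(D) = (5 + D)/((2*D)) = (5 + D)*(1/(2*D)) = (5 + D)/(2*D))
g = 916467 (g = -3 + (757 - 1955)*(-420 - 345) = -3 - 1198*(-765) = -3 + 916470 = 916467)
g*A(F) = 916467*((1/2)*(5 + 1)/1) = 916467*((1/2)*1*6) = 916467*3 = 2749401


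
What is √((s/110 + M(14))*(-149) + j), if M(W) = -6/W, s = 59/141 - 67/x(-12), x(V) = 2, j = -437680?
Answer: I*√5157847970249205/108570 ≈ 661.49*I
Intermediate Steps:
s = -9329/282 (s = 59/141 - 67/2 = -9329/282 ≈ -33.082)
√((s/110 + M(14))*(-149) + j) = √((-9329/282/110 - 6/14)*(-149) - 437680) = √((-9329/282*1/110 - 6*1/14)*(-149) - 437680) = √((-9329/31020 - 3/7)*(-149) - 437680) = √(-158363/217140*(-149) - 437680) = √(23596087/217140 - 437680) = √(-95014239113/217140) = I*√5157847970249205/108570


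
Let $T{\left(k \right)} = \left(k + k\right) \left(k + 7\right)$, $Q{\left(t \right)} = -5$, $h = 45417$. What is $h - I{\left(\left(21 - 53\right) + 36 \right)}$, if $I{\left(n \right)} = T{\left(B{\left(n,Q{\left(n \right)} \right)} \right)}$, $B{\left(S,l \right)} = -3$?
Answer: $45441$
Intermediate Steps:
$T{\left(k \right)} = 2 k \left(7 + k\right)$
$I{\left(n \right)} = -24$ ($I{\left(n \right)} = 2 \left(-3\right) \left(7 - 3\right) = 2 \left(-3\right) 4 = -24$)
$h - I{\left(\left(21 - 53\right) + 36 \right)} = 45417 - -24 = 45417 + 24 = 45441$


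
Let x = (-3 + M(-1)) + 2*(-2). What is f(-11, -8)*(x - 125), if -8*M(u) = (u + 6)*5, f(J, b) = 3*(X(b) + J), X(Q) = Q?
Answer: 61617/8 ≈ 7702.1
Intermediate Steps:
f(J, b) = 3*J + 3*b (f(J, b) = 3*(b + J) = 3*(J + b) = 3*J + 3*b)
M(u) = -15/4 - 5*u/8 (M(u) = -(u + 6)*5/8 = -(6 + u)*5/8 = -(30 + 5*u)/8 = -15/4 - 5*u/8)
x = -81/8 (x = (-3 + (-15/4 - 5/8*(-1))) + 2*(-2) = (-3 + (-15/4 + 5/8)) - 4 = (-3 - 25/8) - 4 = -49/8 - 4 = -81/8 ≈ -10.125)
f(-11, -8)*(x - 125) = (3*(-11) + 3*(-8))*(-81/8 - 125) = (-33 - 24)*(-1081/8) = -57*(-1081/8) = 61617/8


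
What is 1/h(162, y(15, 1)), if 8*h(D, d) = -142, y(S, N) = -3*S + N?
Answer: -4/71 ≈ -0.056338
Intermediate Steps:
y(S, N) = N - 3*S
h(D, d) = -71/4 (h(D, d) = (⅛)*(-142) = -71/4)
1/h(162, y(15, 1)) = 1/(-71/4) = -4/71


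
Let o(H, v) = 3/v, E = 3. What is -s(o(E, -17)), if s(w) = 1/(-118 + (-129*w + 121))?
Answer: -17/438 ≈ -0.038813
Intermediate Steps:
s(w) = 1/(3 - 129*w) (s(w) = 1/(-118 + (121 - 129*w)) = 1/(3 - 129*w))
-s(o(E, -17)) = -(-1)/(-3 + 129*(3/(-17))) = -(-1)/(-3 + 129*(3*(-1/17))) = -(-1)/(-3 + 129*(-3/17)) = -(-1)/(-3 - 387/17) = -(-1)/(-438/17) = -(-1)*(-17)/438 = -1*17/438 = -17/438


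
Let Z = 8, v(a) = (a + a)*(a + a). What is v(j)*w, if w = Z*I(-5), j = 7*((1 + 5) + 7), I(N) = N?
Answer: -1324960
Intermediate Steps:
j = 91 (j = 7*(6 + 7) = 7*13 = 91)
v(a) = 4*a² (v(a) = (2*a)*(2*a) = 4*a²)
w = -40 (w = 8*(-5) = -40)
v(j)*w = (4*91²)*(-40) = (4*8281)*(-40) = 33124*(-40) = -1324960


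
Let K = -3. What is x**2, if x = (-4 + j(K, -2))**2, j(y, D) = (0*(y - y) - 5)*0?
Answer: 256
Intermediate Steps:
j(y, D) = 0 (j(y, D) = (0*0 - 5)*0 = (0 - 5)*0 = -5*0 = 0)
x = 16 (x = (-4 + 0)**2 = (-4)**2 = 16)
x**2 = 16**2 = 256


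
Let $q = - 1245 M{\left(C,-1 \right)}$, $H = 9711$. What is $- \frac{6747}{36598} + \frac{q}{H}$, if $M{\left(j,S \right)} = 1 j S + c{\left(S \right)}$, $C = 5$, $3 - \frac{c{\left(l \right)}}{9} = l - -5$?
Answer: $\frac{2298727}{1427322} \approx 1.6105$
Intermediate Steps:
$c{\left(l \right)} = -18 - 9 l$ ($c{\left(l \right)} = 27 - 9 \left(l - -5\right) = 27 - 9 \left(l + 5\right) = 27 - 9 \left(5 + l\right) = 27 - \left(45 + 9 l\right) = -18 - 9 l$)
$M{\left(j,S \right)} = -18 - 9 S + S j$ ($M{\left(j,S \right)} = 1 j S - \left(18 + 9 S\right) = j S - \left(18 + 9 S\right) = S j - \left(18 + 9 S\right) = -18 - 9 S + S j$)
$q = 17430$ ($q = - 1245 \left(-18 - -9 - 5\right) = - 1245 \left(-18 + 9 - 5\right) = \left(-1245\right) \left(-14\right) = 17430$)
$- \frac{6747}{36598} + \frac{q}{H} = - \frac{6747}{36598} + \frac{17430}{9711} = \left(-6747\right) \frac{1}{36598} + 17430 \cdot \frac{1}{9711} = - \frac{6747}{36598} + \frac{70}{39} = \frac{2298727}{1427322}$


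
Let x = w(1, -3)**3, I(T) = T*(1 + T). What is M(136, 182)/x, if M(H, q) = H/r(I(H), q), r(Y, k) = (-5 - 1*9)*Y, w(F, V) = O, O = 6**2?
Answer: -1/89486208 ≈ -1.1175e-8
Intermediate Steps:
O = 36
w(F, V) = 36
r(Y, k) = -14*Y (r(Y, k) = (-5 - 9)*Y = -14*Y)
M(H, q) = -1/(14*(1 + H)) (M(H, q) = H/((-14*H*(1 + H))) = H*(-1/(14*H*(1 + H))) = -1/(14*(1 + H)))
x = 46656 (x = 36**3 = 46656)
M(136, 182)/x = -1/(14 + 14*136)/46656 = -1/(14 + 1904)*(1/46656) = -1/1918*(1/46656) = -1*1/1918*(1/46656) = -1/1918*1/46656 = -1/89486208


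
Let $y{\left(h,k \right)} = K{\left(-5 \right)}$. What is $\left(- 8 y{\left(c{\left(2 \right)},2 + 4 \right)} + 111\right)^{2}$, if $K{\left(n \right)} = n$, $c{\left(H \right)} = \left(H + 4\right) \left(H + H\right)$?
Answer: $22801$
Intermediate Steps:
$c{\left(H \right)} = 2 H \left(4 + H\right)$ ($c{\left(H \right)} = \left(4 + H\right) 2 H = 2 H \left(4 + H\right)$)
$y{\left(h,k \right)} = -5$
$\left(- 8 y{\left(c{\left(2 \right)},2 + 4 \right)} + 111\right)^{2} = \left(\left(-8\right) \left(-5\right) + 111\right)^{2} = \left(40 + 111\right)^{2} = 151^{2} = 22801$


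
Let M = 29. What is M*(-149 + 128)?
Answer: -609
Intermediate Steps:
M*(-149 + 128) = 29*(-149 + 128) = 29*(-21) = -609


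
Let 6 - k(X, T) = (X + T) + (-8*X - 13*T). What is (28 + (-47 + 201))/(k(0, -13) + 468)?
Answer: 91/159 ≈ 0.57233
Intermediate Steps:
k(X, T) = 6 + 7*X + 12*T (k(X, T) = 6 - ((X + T) + (-8*X - 13*T)) = 6 - ((T + X) + (-13*T - 8*X)) = 6 - (-12*T - 7*X) = 6 + (7*X + 12*T) = 6 + 7*X + 12*T)
(28 + (-47 + 201))/(k(0, -13) + 468) = (28 + (-47 + 201))/((6 + 7*0 + 12*(-13)) + 468) = (28 + 154)/((6 + 0 - 156) + 468) = 182/(-150 + 468) = 182/318 = 182*(1/318) = 91/159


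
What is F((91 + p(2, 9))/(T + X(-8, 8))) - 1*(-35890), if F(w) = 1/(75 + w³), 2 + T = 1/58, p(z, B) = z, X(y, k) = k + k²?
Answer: 6240370578701/173874849 ≈ 35890.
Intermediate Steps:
T = -115/58 (T = -2 + 1/58 = -115/58 ≈ -1.9828)
F((91 + p(2, 9))/(T + X(-8, 8))) - 1*(-35890) = 1/(75 + ((91 + 2)/(-115/58 + 8*(1 + 8)))³) - 1*(-35890) = 1/(75 + (93/(-115/58 + 8*9))³) + 35890 = 1/(75 + (93/(-115/58 + 72))³) + 35890 = 1/(75 + (93/(4061/58))³) + 35890 = 1/(75 + (93*(58/4061))³) + 35890 = 1/(75 + (174/131)³) + 35890 = 1/(75 + 5268024/2248091) + 35890 = 1/(173874849/2248091) + 35890 = 2248091/173874849 + 35890 = 6240370578701/173874849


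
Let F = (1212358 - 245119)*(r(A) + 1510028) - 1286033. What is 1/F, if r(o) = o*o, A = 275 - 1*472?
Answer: 1/1498094265010 ≈ 6.6751e-13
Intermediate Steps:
A = -197 (A = 275 - 472 = -197)
r(o) = o²
F = 1498094265010 (F = (1212358 - 245119)*((-197)² + 1510028) - 1286033 = 967239*(38809 + 1510028) - 1286033 = 967239*1548837 - 1286033 = 1498095551043 - 1286033 = 1498094265010)
1/F = 1/1498094265010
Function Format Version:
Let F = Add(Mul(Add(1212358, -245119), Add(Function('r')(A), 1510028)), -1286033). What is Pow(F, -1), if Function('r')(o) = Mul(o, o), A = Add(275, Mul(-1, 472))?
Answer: Rational(1, 1498094265010) ≈ 6.6751e-13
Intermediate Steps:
A = -197 (A = Add(275, -472) = -197)
Function('r')(o) = Pow(o, 2)
F = 1498094265010 (F = Add(Mul(Add(1212358, -245119), Add(Pow(-197, 2), 1510028)), -1286033) = Add(Mul(967239, Add(38809, 1510028)), -1286033) = Add(Mul(967239, 1548837), -1286033) = Add(1498095551043, -1286033) = 1498094265010)
Pow(F, -1) = Pow(1498094265010, -1) = Rational(1, 1498094265010)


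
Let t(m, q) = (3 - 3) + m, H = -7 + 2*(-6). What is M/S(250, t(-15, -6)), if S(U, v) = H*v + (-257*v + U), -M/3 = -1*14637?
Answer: 43911/4390 ≈ 10.003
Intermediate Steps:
M = 43911 (M = -(-3)*14637 = -3*(-14637) = 43911)
H = -19 (H = -7 - 12 = -19)
t(m, q) = m (t(m, q) = 0 + m = m)
S(U, v) = U - 276*v (S(U, v) = -19*v + (-257*v + U) = -19*v + (U - 257*v) = U - 276*v)
M/S(250, t(-15, -6)) = 43911/(250 - 276*(-15)) = 43911/(250 + 4140) = 43911/4390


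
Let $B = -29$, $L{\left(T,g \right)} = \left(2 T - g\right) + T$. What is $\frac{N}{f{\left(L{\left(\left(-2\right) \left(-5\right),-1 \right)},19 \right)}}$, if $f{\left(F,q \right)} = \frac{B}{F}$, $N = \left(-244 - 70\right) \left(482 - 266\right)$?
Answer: $\frac{2102544}{29} \approx 72502.0$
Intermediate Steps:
$L{\left(T,g \right)} = - g + 3 T$ ($L{\left(T,g \right)} = \left(- g + 2 T\right) + T = - g + 3 T$)
$N = -67824$ ($N = \left(-314\right) 216 = -67824$)
$f{\left(F,q \right)} = - \frac{29}{F}$
$\frac{N}{f{\left(L{\left(\left(-2\right) \left(-5\right),-1 \right)},19 \right)}} = - \frac{67824}{\left(-29\right) \frac{1}{\left(-1\right) \left(-1\right) + 3 \left(\left(-2\right) \left(-5\right)\right)}} = - \frac{67824}{\left(-29\right) \frac{1}{1 + 3 \cdot 10}} = - \frac{67824}{\left(-29\right) \frac{1}{1 + 30}} = - \frac{67824}{\left(-29\right) \frac{1}{31}} = - \frac{67824}{- \frac{29}{31}} = \left(-67824\right) \left(- \frac{31}{29}\right) = \frac{2102544}{29}$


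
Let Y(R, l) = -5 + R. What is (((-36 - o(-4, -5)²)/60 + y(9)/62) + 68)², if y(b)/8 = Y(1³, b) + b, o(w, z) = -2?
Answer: 39967684/8649 ≈ 4621.1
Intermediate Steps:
y(b) = -32 + 8*b (y(b) = 8*((-5 + 1³) + b) = 8*((-5 + 1) + b) = 8*(-4 + b) = -32 + 8*b)
(((-36 - o(-4, -5)²)/60 + y(9)/62) + 68)² = (((-36 - 1*(-2)²)/60 + (-32 + 8*9)/62) + 68)² = (((-36 - 1*4)*(1/60) + (-32 + 72)*(1/62)) + 68)² = (((-36 - 4)*(1/60) + 40*(1/62)) + 68)² = ((-40*1/60 + 20/31) + 68)² = ((-⅔ + 20/31) + 68)² = (-2/93 + 68)² = (6322/93)² = 39967684/8649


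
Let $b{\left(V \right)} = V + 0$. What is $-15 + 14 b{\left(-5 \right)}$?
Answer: $-85$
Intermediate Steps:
$b{\left(V \right)} = V$
$-15 + 14 b{\left(-5 \right)} = -15 + 14 \left(-5\right) = -15 - 70 = -85$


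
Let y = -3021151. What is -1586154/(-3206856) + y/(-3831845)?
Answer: 2627715414231/2048029188220 ≈ 1.2830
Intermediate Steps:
-1586154/(-3206856) + y/(-3831845) = -1586154/(-3206856) - 3021151/(-3831845) = -1586154*(-1/3206856) - 3021151*(-1/3831845) = 264359/534476 + 3021151/3831845 = 2627715414231/2048029188220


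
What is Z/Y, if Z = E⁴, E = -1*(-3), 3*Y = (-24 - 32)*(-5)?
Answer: 243/280 ≈ 0.86786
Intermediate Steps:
Y = 280/3 (Y = ((-24 - 32)*(-5))/3 = (-56*(-5))/3 = (⅓)*280 = 280/3 ≈ 93.333)
E = 3
Z = 81 (Z = 3⁴ = 81)
Z/Y = 81/(280/3) = 81*(3/280) = 243/280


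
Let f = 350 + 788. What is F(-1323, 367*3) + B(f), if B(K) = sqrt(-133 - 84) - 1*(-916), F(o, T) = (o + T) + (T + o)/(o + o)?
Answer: 306091/441 + I*sqrt(217) ≈ 694.08 + 14.731*I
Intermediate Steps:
F(o, T) = T + o + (T + o)/(2*o) (F(o, T) = (T + o) + (T + o)/((2*o)) = (T + o) + (T + o)*(1/(2*o)) = (T + o) + (T + o)/(2*o) = T + o + (T + o)/(2*o))
f = 1138
B(K) = 916 + I*sqrt(217) (B(K) = sqrt(-217) + 916 = I*sqrt(217) + 916 = 916 + I*sqrt(217))
F(-1323, 367*3) + B(f) = (1/2 + 367*3 - 1323 + (1/2)*(367*3)/(-1323)) + (916 + I*sqrt(217)) = (1/2 + 1101 - 1323 + (1/2)*1101*(-1/1323)) + (916 + I*sqrt(217)) = (1/2 + 1101 - 1323 - 367/882) + (916 + I*sqrt(217)) = -97865/441 + (916 + I*sqrt(217)) = 306091/441 + I*sqrt(217)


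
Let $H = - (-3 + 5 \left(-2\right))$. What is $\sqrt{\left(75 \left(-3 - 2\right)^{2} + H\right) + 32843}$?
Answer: $3 \sqrt{3859} \approx 186.36$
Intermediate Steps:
$H = 13$ ($H = - (-3 - 10) = \left(-1\right) \left(-13\right) = 13$)
$\sqrt{\left(75 \left(-3 - 2\right)^{2} + H\right) + 32843} = \sqrt{\left(75 \left(-3 - 2\right)^{2} + 13\right) + 32843} = \sqrt{\left(75 \left(-5\right)^{2} + 13\right) + 32843} = \sqrt{\left(75 \cdot 25 + 13\right) + 32843} = \sqrt{\left(1875 + 13\right) + 32843} = \sqrt{1888 + 32843} = \sqrt{34731} = 3 \sqrt{3859}$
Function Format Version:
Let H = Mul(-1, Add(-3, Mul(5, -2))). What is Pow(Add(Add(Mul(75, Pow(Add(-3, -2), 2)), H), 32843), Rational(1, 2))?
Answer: Mul(3, Pow(3859, Rational(1, 2))) ≈ 186.36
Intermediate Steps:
H = 13 (H = Mul(-1, Add(-3, -10)) = Mul(-1, -13) = 13)
Pow(Add(Add(Mul(75, Pow(Add(-3, -2), 2)), H), 32843), Rational(1, 2)) = Pow(Add(Add(Mul(75, Pow(Add(-3, -2), 2)), 13), 32843), Rational(1, 2)) = Pow(Add(Add(Mul(75, Pow(-5, 2)), 13), 32843), Rational(1, 2)) = Pow(Add(Add(Mul(75, 25), 13), 32843), Rational(1, 2)) = Pow(Add(Add(1875, 13), 32843), Rational(1, 2)) = Pow(Add(1888, 32843), Rational(1, 2)) = Pow(34731, Rational(1, 2)) = Mul(3, Pow(3859, Rational(1, 2)))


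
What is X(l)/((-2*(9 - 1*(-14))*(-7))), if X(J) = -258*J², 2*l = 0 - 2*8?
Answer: -8256/161 ≈ -51.279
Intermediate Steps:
l = -8 (l = (0 - 2*8)/2 = (0 - 16)/2 = (½)*(-16) = -8)
X(J) = -258*J²
X(l)/((-2*(9 - 1*(-14))*(-7))) = (-258*(-8)²)/((-2*(9 - 1*(-14))*(-7))) = (-258*64)/((-2*(9 + 14)*(-7))) = -16512/(-2*23*(-7)) = -16512/((-46*(-7))) = -16512/322 = -16512*1/322 = -8256/161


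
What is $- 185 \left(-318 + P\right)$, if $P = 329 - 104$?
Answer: $17205$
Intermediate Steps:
$P = 225$ ($P = 329 - 104 = 225$)
$- 185 \left(-318 + P\right) = - 185 \left(-318 + 225\right) = \left(-185\right) \left(-93\right) = 17205$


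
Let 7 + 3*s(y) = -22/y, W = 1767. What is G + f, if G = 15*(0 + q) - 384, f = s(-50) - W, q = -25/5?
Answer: -167114/75 ≈ -2228.2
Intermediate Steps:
q = -5 (q = -25*⅕ = -5)
s(y) = -7/3 - 22/(3*y) (s(y) = -7/3 + (-22/y)/3 = -7/3 - 22/(3*y))
f = -132689/75 (f = (⅓)*(-22 - 7*(-50))/(-50) - 1*1767 = (⅓)*(-1/50)*(-22 + 350) - 1767 = (⅓)*(-1/50)*328 - 1767 = -164/75 - 1767 = -132689/75 ≈ -1769.2)
G = -459 (G = 15*(0 - 5) - 384 = 15*(-5) - 384 = -75 - 384 = -459)
G + f = -459 - 132689/75 = -167114/75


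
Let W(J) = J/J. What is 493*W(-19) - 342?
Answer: 151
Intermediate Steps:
W(J) = 1
493*W(-19) - 342 = 493*1 - 342 = 493 - 342 = 151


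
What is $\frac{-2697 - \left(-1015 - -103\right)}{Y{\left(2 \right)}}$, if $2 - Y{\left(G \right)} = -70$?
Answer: $- \frac{595}{24} \approx -24.792$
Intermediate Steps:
$Y{\left(G \right)} = 72$ ($Y{\left(G \right)} = 2 - -70 = 2 + 70 = 72$)
$\frac{-2697 - \left(-1015 - -103\right)}{Y{\left(2 \right)}} = \frac{-2697 - \left(-1015 - -103\right)}{72} = \left(-2697 - \left(-1015 + 103\right)\right) \frac{1}{72} = \left(-2697 - -912\right) \frac{1}{72} = \left(-2697 + 912\right) \frac{1}{72} = \left(-1785\right) \frac{1}{72} = - \frac{595}{24}$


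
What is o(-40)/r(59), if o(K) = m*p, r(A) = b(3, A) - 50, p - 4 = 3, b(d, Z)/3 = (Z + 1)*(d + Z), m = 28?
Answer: 98/5555 ≈ 0.017642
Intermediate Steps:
b(d, Z) = 3*(1 + Z)*(Z + d) (b(d, Z) = 3*((Z + 1)*(d + Z)) = 3*((1 + Z)*(Z + d)) = 3*(1 + Z)*(Z + d))
p = 7 (p = 4 + 3 = 7)
r(A) = -41 + 3*A² + 12*A (r(A) = (3*A + 3*3 + 3*A² + 3*A*3) - 50 = (3*A + 9 + 3*A² + 9*A) - 50 = (9 + 3*A² + 12*A) - 50 = -41 + 3*A² + 12*A)
o(K) = 196 (o(K) = 28*7 = 196)
o(-40)/r(59) = 196/(-41 + 3*59² + 12*59) = 196/(-41 + 3*3481 + 708) = 196/(-41 + 10443 + 708) = 196/11110 = 196*(1/11110) = 98/5555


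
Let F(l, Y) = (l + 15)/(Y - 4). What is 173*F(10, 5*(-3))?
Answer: -4325/19 ≈ -227.63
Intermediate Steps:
F(l, Y) = (15 + l)/(-4 + Y)
173*F(10, 5*(-3)) = 173*((15 + 10)/(-4 + 5*(-3))) = 173*(25/(-4 - 15)) = 173*(25/(-19)) = 173*(-1/19*25) = 173*(-25/19) = -4325/19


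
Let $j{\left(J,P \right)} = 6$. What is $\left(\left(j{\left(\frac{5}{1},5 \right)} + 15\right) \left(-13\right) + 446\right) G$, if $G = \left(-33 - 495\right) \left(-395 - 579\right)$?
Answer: $88969056$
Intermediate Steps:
$G = 514272$ ($G = \left(-528\right) \left(-974\right) = 514272$)
$\left(\left(j{\left(\frac{5}{1},5 \right)} + 15\right) \left(-13\right) + 446\right) G = \left(\left(6 + 15\right) \left(-13\right) + 446\right) 514272 = \left(21 \left(-13\right) + 446\right) 514272 = \left(-273 + 446\right) 514272 = 173 \cdot 514272 = 88969056$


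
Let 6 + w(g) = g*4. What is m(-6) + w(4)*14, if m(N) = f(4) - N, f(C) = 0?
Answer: 146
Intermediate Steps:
w(g) = -6 + 4*g (w(g) = -6 + g*4 = -6 + 4*g)
m(N) = -N (m(N) = 0 - N = -N)
m(-6) + w(4)*14 = -1*(-6) + (-6 + 4*4)*14 = 6 + (-6 + 16)*14 = 6 + 10*14 = 6 + 140 = 146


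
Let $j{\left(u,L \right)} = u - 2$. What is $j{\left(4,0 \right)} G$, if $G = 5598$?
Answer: $11196$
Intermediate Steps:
$j{\left(u,L \right)} = -2 + u$ ($j{\left(u,L \right)} = u - 2 = -2 + u$)
$j{\left(4,0 \right)} G = \left(-2 + 4\right) 5598 = 2 \cdot 5598 = 11196$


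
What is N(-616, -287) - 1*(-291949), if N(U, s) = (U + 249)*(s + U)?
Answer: 623350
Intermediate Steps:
N(U, s) = (249 + U)*(U + s)
N(-616, -287) - 1*(-291949) = ((-616)**2 + 249*(-616) + 249*(-287) - 616*(-287)) - 1*(-291949) = (379456 - 153384 - 71463 + 176792) + 291949 = 331401 + 291949 = 623350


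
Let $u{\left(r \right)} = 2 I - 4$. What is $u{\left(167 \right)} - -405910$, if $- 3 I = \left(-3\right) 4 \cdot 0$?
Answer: $405906$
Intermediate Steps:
$I = 0$ ($I = - \frac{\left(-3\right) 4 \cdot 0}{3} = - \frac{\left(-12\right) 0}{3} = \left(- \frac{1}{3}\right) 0 = 0$)
$u{\left(r \right)} = -4$ ($u{\left(r \right)} = 2 \cdot 0 - 4 = 0 - 4 = -4$)
$u{\left(167 \right)} - -405910 = -4 - -405910 = -4 + 405910 = 405906$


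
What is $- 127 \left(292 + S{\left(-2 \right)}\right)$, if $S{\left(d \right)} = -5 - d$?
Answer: $-36703$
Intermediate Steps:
$- 127 \left(292 + S{\left(-2 \right)}\right) = - 127 \left(292 - 3\right) = \left(-127\right) 289 = -36703$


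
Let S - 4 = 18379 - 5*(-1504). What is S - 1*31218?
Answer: -5315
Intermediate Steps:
S = 25903 (S = 4 + (18379 - 5*(-1504)) = 4 + (18379 - 1*(-7520)) = 4 + (18379 + 7520) = 4 + 25899 = 25903)
S - 1*31218 = 25903 - 1*31218 = 25903 - 31218 = -5315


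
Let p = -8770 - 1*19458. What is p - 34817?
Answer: -63045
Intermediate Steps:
p = -28228 (p = -8770 - 19458 = -28228)
p - 34817 = -28228 - 34817 = -63045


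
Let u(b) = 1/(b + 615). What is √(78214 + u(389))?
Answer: √19710241107/502 ≈ 279.67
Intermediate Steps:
u(b) = 1/(615 + b)
√(78214 + u(389)) = √(78214 + 1/(615 + 389)) = √(78214 + 1/1004) = √(78526857/1004) = √19710241107/502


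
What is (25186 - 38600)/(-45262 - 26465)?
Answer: 13414/71727 ≈ 0.18701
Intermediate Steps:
(25186 - 38600)/(-45262 - 26465) = -13414/(-71727) = -13414*(-1/71727) = 13414/71727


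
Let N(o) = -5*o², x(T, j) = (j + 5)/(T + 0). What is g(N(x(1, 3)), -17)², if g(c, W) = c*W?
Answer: 29593600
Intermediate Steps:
x(T, j) = (5 + j)/T
g(c, W) = W*c
g(N(x(1, 3)), -17)² = (-(-85)*((5 + 3)/1)²)² = (-(-85)*(1*8)²)² = (-(-85)*8²)² = (-(-85)*64)² = (-17*(-320))² = 5440² = 29593600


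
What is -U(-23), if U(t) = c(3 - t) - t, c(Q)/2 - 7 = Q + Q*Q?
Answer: -1441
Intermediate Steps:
c(Q) = 14 + 2*Q + 2*Q**2 (c(Q) = 14 + 2*(Q + Q*Q) = 14 + 2*(Q + Q**2) = 14 + (2*Q + 2*Q**2) = 14 + 2*Q + 2*Q**2)
U(t) = 20 - 3*t + 2*(3 - t)**2 (U(t) = (14 + 2*(3 - t) + 2*(3 - t)**2) - t = (14 + (6 - 2*t) + 2*(3 - t)**2) - t = (20 - 2*t + 2*(3 - t)**2) - t = 20 - 3*t + 2*(3 - t)**2)
-U(-23) = -(38 - 15*(-23) + 2*(-23)**2) = -(38 + 345 + 2*529) = -(38 + 345 + 1058) = -1*1441 = -1441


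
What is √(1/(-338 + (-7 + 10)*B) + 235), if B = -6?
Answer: √7445651/178 ≈ 15.330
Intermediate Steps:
√(1/(-338 + (-7 + 10)*B) + 235) = √(1/(-338 + (-7 + 10)*(-6)) + 235) = √(1/(-338 + 3*(-6)) + 235) = √(1/(-338 - 18) + 235) = √(1/(-356) + 235) = √(-1/356 + 235) = √(83659/356) = √7445651/178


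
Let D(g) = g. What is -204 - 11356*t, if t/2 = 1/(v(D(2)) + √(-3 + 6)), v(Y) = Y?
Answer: -45628 + 22712*√3 ≈ -6289.7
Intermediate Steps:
t = 2/(2 + √3) (t = 2/(2 + √(-3 + 6)) = 2/(2 + √3) ≈ 0.53590)
-204 - 11356*t = -204 - 11356*(4 - 2*√3) = -204 - 334*(136 - 68*√3) = -204 + (-45424 + 22712*√3) = -45628 + 22712*√3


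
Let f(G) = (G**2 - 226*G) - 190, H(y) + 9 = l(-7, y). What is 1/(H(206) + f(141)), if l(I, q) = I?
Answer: -1/12191 ≈ -8.2028e-5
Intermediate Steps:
H(y) = -16 (H(y) = -9 - 7 = -16)
f(G) = -190 + G**2 - 226*G
1/(H(206) + f(141)) = 1/(-16 + (-190 + 141**2 - 226*141)) = 1/(-16 + (-190 + 19881 - 31866)) = 1/(-16 - 12175) = 1/(-12191) = -1/12191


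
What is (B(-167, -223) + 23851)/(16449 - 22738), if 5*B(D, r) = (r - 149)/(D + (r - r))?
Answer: -19915957/5251315 ≈ -3.7926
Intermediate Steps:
B(D, r) = (-149 + r)/(5*D) (B(D, r) = ((r - 149)/(D + (r - r)))/5 = ((-149 + r)/(D + 0))/5 = ((-149 + r)/D)/5 = (-149 + r)/(5*D))
(B(-167, -223) + 23851)/(16449 - 22738) = ((⅕)*(-149 - 223)/(-167) + 23851)/(16449 - 22738) = ((⅕)*(-1/167)*(-372) + 23851)/(-6289) = (372/835 + 23851)*(-1/6289) = (19915957/835)*(-1/6289) = -19915957/5251315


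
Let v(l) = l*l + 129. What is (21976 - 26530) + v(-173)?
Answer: 25504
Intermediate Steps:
v(l) = 129 + l² (v(l) = l² + 129 = 129 + l²)
(21976 - 26530) + v(-173) = (21976 - 26530) + (129 + (-173)²) = -4554 + (129 + 29929) = -4554 + 30058 = 25504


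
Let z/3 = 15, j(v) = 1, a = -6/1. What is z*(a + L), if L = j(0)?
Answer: -225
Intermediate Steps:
a = -6 (a = -6*1 = -6)
L = 1
z = 45 (z = 3*15 = 45)
z*(a + L) = 45*(-6 + 1) = 45*(-5) = -225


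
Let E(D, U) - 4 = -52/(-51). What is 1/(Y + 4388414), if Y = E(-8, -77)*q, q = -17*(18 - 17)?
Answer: 3/13164986 ≈ 2.2788e-7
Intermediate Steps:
E(D, U) = 256/51 (E(D, U) = 4 - 52/(-51) = 4 - 52*(-1/51) = 4 + 52/51 = 256/51)
q = -17 (q = -17*1 = -17)
Y = -256/3 (Y = (256/51)*(-17) = -256/3 ≈ -85.333)
1/(Y + 4388414) = 1/(-256/3 + 4388414) = 1/(13164986/3) = 3/13164986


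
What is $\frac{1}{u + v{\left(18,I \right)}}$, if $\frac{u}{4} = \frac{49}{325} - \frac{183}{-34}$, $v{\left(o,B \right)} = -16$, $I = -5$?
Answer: $\frac{5525}{33882} \approx 0.16307$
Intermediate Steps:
$u = \frac{122282}{5525}$ ($u = 4 \left(\frac{49}{325} - \frac{183}{-34}\right) = 4 \left(49 \cdot \frac{1}{325} - - \frac{183}{34}\right) = 4 \left(\frac{49}{325} + \frac{183}{34}\right) = 4 \cdot \frac{61141}{11050} = \frac{122282}{5525} \approx 22.132$)
$\frac{1}{u + v{\left(18,I \right)}} = \frac{1}{\frac{122282}{5525} - 16} = \frac{1}{\frac{33882}{5525}} = \frac{5525}{33882}$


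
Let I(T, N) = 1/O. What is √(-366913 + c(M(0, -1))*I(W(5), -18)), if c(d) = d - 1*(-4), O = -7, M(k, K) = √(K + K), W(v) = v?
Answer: √(-17978765 - 7*I*√2)/7 ≈ 0.00016676 - 605.73*I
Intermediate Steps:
M(k, K) = √2*√K (M(k, K) = √(2*K) = √2*√K)
c(d) = 4 + d (c(d) = d + 4 = 4 + d)
I(T, N) = -⅐ (I(T, N) = 1/(-7) = -⅐)
√(-366913 + c(M(0, -1))*I(W(5), -18)) = √(-366913 + (4 + √2*√(-1))*(-⅐)) = √(-366913 + (4 + √2*I)*(-⅐)) = √(-366913 + (4 + I*√2)*(-⅐)) = √(-366913 + (-4/7 - I*√2/7)) = √(-2568395/7 - I*√2/7)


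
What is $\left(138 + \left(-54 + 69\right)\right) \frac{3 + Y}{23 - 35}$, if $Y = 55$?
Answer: $- \frac{1479}{2} \approx -739.5$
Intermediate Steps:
$\left(138 + \left(-54 + 69\right)\right) \frac{3 + Y}{23 - 35} = \left(138 + \left(-54 + 69\right)\right) \frac{3 + 55}{23 - 35} = \left(138 + 15\right) \frac{58}{-12} = 153 \cdot 58 \left(- \frac{1}{12}\right) = 153 \left(- \frac{29}{6}\right) = - \frac{1479}{2}$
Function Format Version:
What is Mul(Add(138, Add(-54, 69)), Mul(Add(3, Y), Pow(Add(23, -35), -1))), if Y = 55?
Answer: Rational(-1479, 2) ≈ -739.50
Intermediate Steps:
Mul(Add(138, Add(-54, 69)), Mul(Add(3, Y), Pow(Add(23, -35), -1))) = Mul(Add(138, Add(-54, 69)), Mul(Add(3, 55), Pow(Add(23, -35), -1))) = Mul(Add(138, 15), Mul(58, Pow(-12, -1))) = Mul(153, Mul(58, Rational(-1, 12))) = Mul(153, Rational(-29, 6)) = Rational(-1479, 2)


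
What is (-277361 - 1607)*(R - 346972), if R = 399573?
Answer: -14673995768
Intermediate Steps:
(-277361 - 1607)*(R - 346972) = (-277361 - 1607)*(399573 - 346972) = -278968*52601 = -14673995768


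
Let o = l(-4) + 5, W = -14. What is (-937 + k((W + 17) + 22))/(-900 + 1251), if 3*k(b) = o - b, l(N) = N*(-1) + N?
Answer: -2831/1053 ≈ -2.6885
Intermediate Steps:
l(N) = 0 (l(N) = -N + N = 0)
o = 5 (o = 0 + 5 = 5)
k(b) = 5/3 - b/3 (k(b) = (5 - b)/3 = 5/3 - b/3)
(-937 + k((W + 17) + 22))/(-900 + 1251) = (-937 + (5/3 - ((-14 + 17) + 22)/3))/(-900 + 1251) = (-937 + (5/3 - (3 + 22)/3))/351 = (-937 + (5/3 - ⅓*25))*(1/351) = (-937 + (5/3 - 25/3))*(1/351) = (-937 - 20/3)*(1/351) = -2831/3*1/351 = -2831/1053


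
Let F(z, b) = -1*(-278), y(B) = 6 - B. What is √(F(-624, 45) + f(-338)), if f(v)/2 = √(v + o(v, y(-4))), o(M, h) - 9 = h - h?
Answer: √(278 + 2*I*√329) ≈ 16.709 + 1.0856*I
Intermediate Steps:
o(M, h) = 9 (o(M, h) = 9 + (h - h) = 9 + 0 = 9)
F(z, b) = 278
f(v) = 2*√(9 + v) (f(v) = 2*√(v + 9) = 2*√(9 + v))
√(F(-624, 45) + f(-338)) = √(278 + 2*√(9 - 338)) = √(278 + 2*√(-329)) = √(278 + 2*(I*√329)) = √(278 + 2*I*√329)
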